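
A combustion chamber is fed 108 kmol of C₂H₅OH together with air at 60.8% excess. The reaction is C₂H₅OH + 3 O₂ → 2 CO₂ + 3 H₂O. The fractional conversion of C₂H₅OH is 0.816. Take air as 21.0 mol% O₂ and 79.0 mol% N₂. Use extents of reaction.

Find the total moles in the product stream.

Stoichiometric O₂ = 3 × 108 = 324 kmol; O₂ fed = 324 × 1.608 = 521 kmol.
N₂ fed = 521 × 79/21 = 1960 kmol.
Fuel reacted = 0.816 × 108 → ξ = 88.13 kmol.
Outlet (n = n₀ + ν ξ):
  C₂H₅OH: 108 − 1(88.13) = 19.87
  O₂: 521 − 3(88.13) = 256.6
  N₂: 1960 (inert)
  CO₂: 0 + 2(88.13) = 176.3
  H₂O: 0 + 3(88.13) = 264.4
Total out = 19.87 + 256.6 + 1960 + 176.3 + 264.4 = 2677 kmol.

2680 kmol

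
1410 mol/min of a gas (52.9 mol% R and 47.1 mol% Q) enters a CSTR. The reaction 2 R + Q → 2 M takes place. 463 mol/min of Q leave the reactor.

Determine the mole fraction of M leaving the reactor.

For Q: n = n₀ − 1ξ → 463 = 664.1 − 1ξ, giving ξ = 201.1 mol/min.
Outlet amounts (n = n₀ + ν ξ):
  R: 745.9 − 2(201.1) = 343.7
  Q: 664.1 − 1(201.1) = 463
  M: 0 + 2(201.1) = 402.2
Total out = 1209 mol/min; y_M = 402.2 / 1209 = 0.3327.

0.333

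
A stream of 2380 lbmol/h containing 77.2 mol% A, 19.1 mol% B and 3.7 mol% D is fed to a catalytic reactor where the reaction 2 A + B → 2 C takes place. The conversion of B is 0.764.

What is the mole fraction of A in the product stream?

B reacted = 0.764 × 454.6 = 347.3 lbmol/h; ν_B = −1, so ξ = 347.3/1 = 347.3 lbmol/h.
Outlet amounts (n = n₀ + ν ξ):
  A: 1837 − 2(347.3) = 1143
  B: 454.6 − 1(347.3) = 107.3
  C: 0 + 2(347.3) = 694.6
  D: 88.06 (inert)
Total out = 2033 lbmol/h; y_A = 1143 / 2033 = 0.5622.

0.562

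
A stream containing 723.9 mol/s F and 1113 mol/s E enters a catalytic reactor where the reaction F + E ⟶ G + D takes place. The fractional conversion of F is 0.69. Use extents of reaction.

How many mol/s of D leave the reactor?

499 mol/s

F reacted = 0.69 × 723.9 = 499.5 mol/s; ν_F = −1, so ξ = 499.5/1 = 499.5 mol/s.
Outlet amounts (n = n₀ + ν ξ):
  F: 723.9 − 1(499.5) = 224.4
  E: 1113 − 1(499.5) = 613.5
  G: 0 + 1(499.5) = 499.5
  D: 0 + 1(499.5) = 499.5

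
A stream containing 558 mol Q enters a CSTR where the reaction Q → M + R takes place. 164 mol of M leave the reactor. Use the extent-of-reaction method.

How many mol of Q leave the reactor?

For M: n = n₀ + 1ξ → 164 = 0 + 1ξ, giving ξ = 164 mol.
Outlet amounts (n = n₀ + ν ξ):
  Q: 558 − 1(164) = 394
  M: 0 + 1(164) = 164
  R: 0 + 1(164) = 164

394 mol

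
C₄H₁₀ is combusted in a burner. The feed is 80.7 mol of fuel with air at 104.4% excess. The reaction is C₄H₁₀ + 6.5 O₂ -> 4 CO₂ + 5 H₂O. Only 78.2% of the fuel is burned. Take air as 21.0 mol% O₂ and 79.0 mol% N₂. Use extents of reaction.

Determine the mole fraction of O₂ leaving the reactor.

Stoichiometric O₂ = 6.5 × 80.7 = 524.6 mol; O₂ fed = 524.6 × 2.044 = 1072 mol.
N₂ fed = 1072 × 79/21 = 4033 mol.
Fuel reacted = 0.782 × 80.7 → ξ = 63.11 mol.
Outlet (n = n₀ + ν ξ):
  C₄H₁₀: 80.7 − 1(63.11) = 17.59
  O₂: 1072 − 6.5(63.11) = 662
  N₂: 4033 (inert)
  CO₂: 0 + 4(63.11) = 252.4
  H₂O: 0 + 5(63.11) = 315.5
Total out = 5281 mol; y_O₂ = 662 / 5281 = 0.1254.

0.125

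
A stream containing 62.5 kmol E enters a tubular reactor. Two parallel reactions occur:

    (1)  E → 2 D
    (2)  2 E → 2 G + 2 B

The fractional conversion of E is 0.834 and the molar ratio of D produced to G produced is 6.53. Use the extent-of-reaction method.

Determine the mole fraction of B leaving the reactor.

Conversion of E: E consumed = 0.834 × 62.5 = 52.12 kmol = 1ξ₁ + 2ξ₂.
Selectivity: 2ξ₁ / (2ξ₂) = 6.53 → ξ₁ = 6.53 ξ₂.
Substitute: (1·6.53 + 2) ξ₂ = 52.12 → ξ₂ = 6.111 kmol, ξ₁ = 39.9 kmol.
Outlet amounts (n = n₀ + Σ ν·ξ):
  E: 62.5 − 1(39.9) − 2(6.111) = 10.38
  D: 0 + 2(39.9) = 79.81
  G: 0 + 2(6.111) = 12.22
  B: 0 + 2(6.111) = 12.22
Total out = 114.6 kmol; y_B = 12.22 / 114.6 = 0.1066.

0.107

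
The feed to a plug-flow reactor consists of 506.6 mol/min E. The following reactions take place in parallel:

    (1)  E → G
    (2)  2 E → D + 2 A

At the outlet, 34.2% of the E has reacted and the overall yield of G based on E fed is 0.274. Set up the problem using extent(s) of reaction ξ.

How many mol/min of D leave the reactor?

Yield of G: 1ξ₁ / 506.6 = 0.274 → ξ₁ = 138.8 mol/min.
Conversion of E: 1ξ₁ + 2ξ₂ = 0.342 × 506.6 = 173.3 → ξ₂ = 17.22 mol/min.
Outlet amounts (n = n₀ + Σ ν·ξ):
  E: 506.6 − 1(138.8) − 2(17.22) = 333.3
  G: 0 + 1(138.8) = 138.8
  D: 0 + 1(17.22) = 17.22
  A: 0 + 2(17.22) = 34.45

17.2 mol/min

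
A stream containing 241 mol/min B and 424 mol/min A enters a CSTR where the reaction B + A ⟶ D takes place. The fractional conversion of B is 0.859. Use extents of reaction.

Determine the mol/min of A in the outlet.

217 mol/min

B reacted = 0.859 × 241 = 207 mol/min; ν_B = −1, so ξ = 207/1 = 207 mol/min.
Outlet amounts (n = n₀ + ν ξ):
  B: 241 − 1(207) = 33.98
  A: 424 − 1(207) = 217
  D: 0 + 1(207) = 207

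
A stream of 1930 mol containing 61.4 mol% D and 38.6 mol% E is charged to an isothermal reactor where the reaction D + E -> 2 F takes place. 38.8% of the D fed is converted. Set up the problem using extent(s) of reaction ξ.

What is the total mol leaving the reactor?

1930 mol

D reacted = 0.388 × 1185 = 459.8 mol; ν_D = −1, so ξ = 459.8/1 = 459.8 mol.
Outlet amounts (n = n₀ + ν ξ):
  D: 1185 − 1(459.8) = 725.2
  E: 745 − 1(459.8) = 285.2
  F: 0 + 2(459.8) = 919.6
Total out = 725.2 + 285.2 + 919.6 = 1930 mol.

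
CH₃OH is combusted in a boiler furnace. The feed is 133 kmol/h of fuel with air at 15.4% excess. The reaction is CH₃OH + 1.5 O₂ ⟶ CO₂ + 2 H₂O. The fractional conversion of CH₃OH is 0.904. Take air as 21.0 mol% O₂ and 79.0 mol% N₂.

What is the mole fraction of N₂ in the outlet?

Stoichiometric O₂ = 1.5 × 133 = 199.5 kmol/h; O₂ fed = 199.5 × 1.154 = 230.2 kmol/h.
N₂ fed = 230.2 × 79/21 = 866.1 kmol/h.
Fuel reacted = 0.904 × 133 → ξ = 120.2 kmol/h.
Outlet (n = n₀ + ν ξ):
  CH₃OH: 133 − 1(120.2) = 12.77
  O₂: 230.2 − 1.5(120.2) = 49.87
  N₂: 866.1 (inert)
  CO₂: 0 + 1(120.2) = 120.2
  H₂O: 0 + 2(120.2) = 240.5
Total out = 1289 kmol/h; y_N₂ = 866.1 / 1289 = 0.6717.

0.672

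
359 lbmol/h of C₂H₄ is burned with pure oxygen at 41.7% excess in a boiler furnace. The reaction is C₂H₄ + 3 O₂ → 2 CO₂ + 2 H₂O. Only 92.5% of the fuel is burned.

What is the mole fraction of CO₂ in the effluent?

Stoichiometric O₂ = 3 × 359 = 1077 lbmol/h; O₂ fed = 1077 × 1.417 = 1526 lbmol/h.
Fuel reacted = 0.925 × 359 → ξ = 332.1 lbmol/h.
Outlet (n = n₀ + ν ξ):
  C₂H₄: 359 − 1(332.1) = 26.93
  O₂: 1526 − 3(332.1) = 529.9
  CO₂: 0 + 2(332.1) = 664.1
  H₂O: 0 + 2(332.1) = 664.1
Total out = 1885 lbmol/h; y_CO₂ = 664.1 / 1885 = 0.3523.

0.352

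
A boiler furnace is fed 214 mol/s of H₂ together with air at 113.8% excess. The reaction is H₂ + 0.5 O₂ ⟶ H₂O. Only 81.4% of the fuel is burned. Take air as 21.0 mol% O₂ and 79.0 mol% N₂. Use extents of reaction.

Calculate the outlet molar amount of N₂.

Stoichiometric O₂ = 0.5 × 214 = 107 mol/s; O₂ fed = 107 × 2.138 = 228.8 mol/s.
N₂ fed = 228.8 × 79/21 = 860.6 mol/s.
Fuel reacted = 0.814 × 214 → ξ = 174.2 mol/s.
Outlet (n = n₀ + ν ξ):
  H₂: 214 − 1(174.2) = 39.8
  O₂: 228.8 − 0.5(174.2) = 141.7
  N₂: 860.6 (inert)
  H₂O: 0 + 1(174.2) = 174.2

861 mol/s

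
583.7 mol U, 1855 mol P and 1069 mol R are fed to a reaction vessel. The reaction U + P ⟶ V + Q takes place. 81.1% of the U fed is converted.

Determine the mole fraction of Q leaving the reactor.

0.135

U reacted = 0.811 × 583.7 = 473.4 mol; ν_U = −1, so ξ = 473.4/1 = 473.4 mol.
Outlet amounts (n = n₀ + ν ξ):
  U: 583.7 − 1(473.4) = 110.3
  P: 1855 − 1(473.4) = 1382
  V: 0 + 1(473.4) = 473.4
  Q: 0 + 1(473.4) = 473.4
  R: 1069 (inert)
Total out = 3508 mol; y_Q = 473.4 / 3508 = 0.135.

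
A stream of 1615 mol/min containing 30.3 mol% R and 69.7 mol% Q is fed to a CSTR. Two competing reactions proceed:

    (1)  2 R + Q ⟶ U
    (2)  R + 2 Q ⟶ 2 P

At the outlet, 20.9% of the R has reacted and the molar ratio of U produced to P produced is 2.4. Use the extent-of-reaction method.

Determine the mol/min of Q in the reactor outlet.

Conversion of R: R consumed = 0.209 × 489.3 = 102.3 mol/min = 2ξ₁ + 1ξ₂.
Selectivity: 1ξ₁ / (2ξ₂) = 2.4 → ξ₁ = 4.8 ξ₂.
Substitute: (2·4.8 + 1) ξ₂ = 102.3 → ξ₂ = 9.648 mol/min, ξ₁ = 46.31 mol/min.
Outlet amounts (n = n₀ + Σ ν·ξ):
  R: 489.3 − 2(46.31) − 1(9.648) = 387.1
  Q: 1126 − 1(46.31) − 2(9.648) = 1060
  U: 0 + 1(46.31) = 46.31
  P: 0 + 2(9.648) = 19.3

1060 mol/min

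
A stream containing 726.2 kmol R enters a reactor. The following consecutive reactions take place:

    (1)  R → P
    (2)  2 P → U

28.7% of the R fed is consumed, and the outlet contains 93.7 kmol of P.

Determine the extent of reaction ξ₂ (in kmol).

ξ₂ = 57.4 kmol

Conversion of R: R consumed = 1ξ₁ = 0.287 × 726.2 → ξ₁ = 208.4 kmol.
P balance: n_P = 0 + 1ξ₁ − 2ξ₂ = 93.7 → ξ₂ = (1·208.4 − 93.7)/2 = 57.36 kmol.
Outlet amounts (n = n₀ + Σ ν·ξ):
  R: 726.2 − 1(208.4) = 517.8
  P: 0 + 1(208.4) − 2(57.36) = 93.7
  U: 0 + 1(57.36) = 57.36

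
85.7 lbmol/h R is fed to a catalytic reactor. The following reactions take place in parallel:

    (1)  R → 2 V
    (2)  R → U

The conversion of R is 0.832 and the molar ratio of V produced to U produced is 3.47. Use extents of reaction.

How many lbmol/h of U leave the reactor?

Conversion of R: R consumed = 0.832 × 85.7 = 71.3 lbmol/h = 1ξ₁ + 1ξ₂.
Selectivity: 2ξ₁ / (1ξ₂) = 3.47 → ξ₁ = 1.735 ξ₂.
Substitute: (1·1.735 + 1) ξ₂ = 71.3 → ξ₂ = 26.07 lbmol/h, ξ₁ = 45.23 lbmol/h.
Outlet amounts (n = n₀ + Σ ν·ξ):
  R: 85.7 − 1(45.23) − 1(26.07) = 14.4
  V: 0 + 2(45.23) = 90.46
  U: 0 + 1(26.07) = 26.07

26.1 lbmol/h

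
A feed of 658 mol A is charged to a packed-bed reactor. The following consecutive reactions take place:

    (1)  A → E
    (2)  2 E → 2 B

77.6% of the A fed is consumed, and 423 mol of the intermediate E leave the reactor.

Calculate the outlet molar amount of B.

Conversion of A: A consumed = 1ξ₁ = 0.776 × 658 → ξ₁ = 510.6 mol.
E balance: n_E = 0 + 1ξ₁ − 2ξ₂ = 423 → ξ₂ = (1·510.6 − 423)/2 = 43.8 mol.
Outlet amounts (n = n₀ + Σ ν·ξ):
  A: 658 − 1(510.6) = 147.4
  E: 0 + 1(510.6) − 2(43.8) = 423
  B: 0 + 2(43.8) = 87.61

87.6 mol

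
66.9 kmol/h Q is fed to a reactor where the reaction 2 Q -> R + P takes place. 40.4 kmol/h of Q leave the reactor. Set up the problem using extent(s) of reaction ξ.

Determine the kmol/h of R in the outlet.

For Q: n = n₀ − 2ξ → 40.4 = 66.9 − 2ξ, giving ξ = 13.25 kmol/h.
Outlet amounts (n = n₀ + ν ξ):
  Q: 66.9 − 2(13.25) = 40.4
  R: 0 + 1(13.25) = 13.25
  P: 0 + 1(13.25) = 13.25

13.3 kmol/h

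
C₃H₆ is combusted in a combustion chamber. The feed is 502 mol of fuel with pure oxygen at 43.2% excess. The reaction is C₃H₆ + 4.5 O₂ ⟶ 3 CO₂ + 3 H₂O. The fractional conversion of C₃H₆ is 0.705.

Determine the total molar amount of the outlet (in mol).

Stoichiometric O₂ = 4.5 × 502 = 2259 mol; O₂ fed = 2259 × 1.432 = 3235 mol.
Fuel reacted = 0.705 × 502 → ξ = 353.9 mol.
Outlet (n = n₀ + ν ξ):
  C₃H₆: 502 − 1(353.9) = 148.1
  O₂: 3235 − 4.5(353.9) = 1642
  CO₂: 0 + 3(353.9) = 1062
  H₂O: 0 + 3(353.9) = 1062
Total out = 148.1 + 1642 + 1062 + 1062 = 3914 mol.

3910 mol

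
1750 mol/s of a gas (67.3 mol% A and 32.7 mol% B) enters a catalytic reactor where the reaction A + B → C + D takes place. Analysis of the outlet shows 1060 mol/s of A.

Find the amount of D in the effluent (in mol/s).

For A: n = n₀ − 1ξ → 1060 = 1178 − 1ξ, giving ξ = 117.8 mol/s.
Outlet amounts (n = n₀ + ν ξ):
  A: 1178 − 1(117.8) = 1060
  B: 572.3 − 1(117.8) = 454.5
  C: 0 + 1(117.8) = 117.8
  D: 0 + 1(117.8) = 117.8

118 mol/s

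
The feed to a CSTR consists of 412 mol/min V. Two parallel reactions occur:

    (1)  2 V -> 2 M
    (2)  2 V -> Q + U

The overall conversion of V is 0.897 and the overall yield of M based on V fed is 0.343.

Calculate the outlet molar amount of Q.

114 mol/min

Yield of M: 2ξ₁ / 412 = 0.343 → ξ₁ = 70.66 mol/min.
Conversion of V: 2ξ₁ + 2ξ₂ = 0.897 × 412 = 369.6 → ξ₂ = 114.1 mol/min.
Outlet amounts (n = n₀ + Σ ν·ξ):
  V: 412 − 2(70.66) − 2(114.1) = 42.44
  M: 0 + 2(70.66) = 141.3
  Q: 0 + 1(114.1) = 114.1
  U: 0 + 1(114.1) = 114.1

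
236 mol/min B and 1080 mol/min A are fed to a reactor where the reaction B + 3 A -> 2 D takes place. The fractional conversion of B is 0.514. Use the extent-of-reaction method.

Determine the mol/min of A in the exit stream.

B reacted = 0.514 × 236 = 121.3 mol/min; ν_B = −1, so ξ = 121.3/1 = 121.3 mol/min.
Outlet amounts (n = n₀ + ν ξ):
  B: 236 − 1(121.3) = 114.7
  A: 1080 − 3(121.3) = 716.1
  D: 0 + 2(121.3) = 242.6

716 mol/min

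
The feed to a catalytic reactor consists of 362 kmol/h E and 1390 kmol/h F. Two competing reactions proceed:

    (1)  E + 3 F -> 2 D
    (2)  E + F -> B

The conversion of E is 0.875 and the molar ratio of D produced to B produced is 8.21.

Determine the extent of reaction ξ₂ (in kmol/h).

ξ₂ = 62 kmol/h

Conversion of E: E consumed = 0.875 × 362 = 316.8 kmol/h = 1ξ₁ + 1ξ₂.
Selectivity: 2ξ₁ / (1ξ₂) = 8.21 → ξ₁ = 4.105 ξ₂.
Substitute: (1·4.105 + 1) ξ₂ = 316.8 → ξ₂ = 62.05 kmol/h, ξ₁ = 254.7 kmol/h.
Outlet amounts (n = n₀ + Σ ν·ξ):
  E: 362 − 1(254.7) − 1(62.05) = 45.25
  F: 1390 − 3(254.7) − 1(62.05) = 563.8
  D: 0 + 2(254.7) = 509.4
  B: 0 + 1(62.05) = 62.05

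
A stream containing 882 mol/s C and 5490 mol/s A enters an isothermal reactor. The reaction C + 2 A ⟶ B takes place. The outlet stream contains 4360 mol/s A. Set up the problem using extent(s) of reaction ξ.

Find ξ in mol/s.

For A: n = n₀ − 2ξ → 4360 = 5490 − 2ξ, giving ξ = 565 mol/s.
Outlet amounts (n = n₀ + ν ξ):
  C: 882 − 1(565) = 317
  A: 5490 − 2(565) = 4360
  B: 0 + 1(565) = 565

ξ = 565 mol/s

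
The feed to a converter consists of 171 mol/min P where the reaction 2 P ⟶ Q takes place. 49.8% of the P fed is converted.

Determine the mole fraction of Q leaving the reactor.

P reacted = 0.498 × 171 = 85.16 mol/min; ν_P = −2, so ξ = 85.16/2 = 42.58 mol/min.
Outlet amounts (n = n₀ + ν ξ):
  P: 171 − 2(42.58) = 85.84
  Q: 0 + 1(42.58) = 42.58
Total out = 128.4 mol/min; y_Q = 42.58 / 128.4 = 0.3316.

0.332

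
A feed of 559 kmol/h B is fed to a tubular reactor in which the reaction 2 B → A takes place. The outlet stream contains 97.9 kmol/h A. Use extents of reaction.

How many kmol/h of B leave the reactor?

For A: n = n₀ + 1ξ → 97.9 = 0 + 1ξ, giving ξ = 97.9 kmol/h.
Outlet amounts (n = n₀ + ν ξ):
  B: 559 − 2(97.9) = 363.2
  A: 0 + 1(97.9) = 97.9

363 kmol/h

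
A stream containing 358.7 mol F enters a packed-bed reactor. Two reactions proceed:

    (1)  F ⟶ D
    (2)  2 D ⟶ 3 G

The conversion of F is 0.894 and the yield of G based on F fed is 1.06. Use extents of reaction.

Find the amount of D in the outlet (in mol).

Conversion of F: F consumed = 1ξ₁ = 0.894 × 358.7 → ξ₁ = 320.7 mol.
Yield of G: 3ξ₂ / 358.7 = 1.06 → ξ₂ = 126.7 mol.
Outlet amounts (n = n₀ + Σ ν·ξ):
  F: 358.7 − 1(320.7) = 38.02
  D: 0 + 1(320.7) − 2(126.7) = 67.2
  G: 0 + 3(126.7) = 380.2

67.2 mol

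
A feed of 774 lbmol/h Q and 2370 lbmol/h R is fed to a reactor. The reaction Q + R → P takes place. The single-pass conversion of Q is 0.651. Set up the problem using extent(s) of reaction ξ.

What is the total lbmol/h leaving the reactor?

2640 lbmol/h

Q reacted = 0.651 × 774 = 503.9 lbmol/h; ν_Q = −1, so ξ = 503.9/1 = 503.9 lbmol/h.
Outlet amounts (n = n₀ + ν ξ):
  Q: 774 − 1(503.9) = 270.1
  R: 2370 − 1(503.9) = 1866
  P: 0 + 1(503.9) = 503.9
Total out = 270.1 + 1866 + 503.9 = 2640 lbmol/h.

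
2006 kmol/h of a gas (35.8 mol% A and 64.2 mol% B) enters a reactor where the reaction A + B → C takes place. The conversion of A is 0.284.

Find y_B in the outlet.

A reacted = 0.284 × 718.1 = 204 kmol/h; ν_A = −1, so ξ = 204/1 = 204 kmol/h.
Outlet amounts (n = n₀ + ν ξ):
  A: 718.1 − 1(204) = 514.2
  B: 1288 − 1(204) = 1084
  C: 0 + 1(204) = 204
Total out = 1802 kmol/h; y_B = 1084 / 1802 = 0.6015.

0.601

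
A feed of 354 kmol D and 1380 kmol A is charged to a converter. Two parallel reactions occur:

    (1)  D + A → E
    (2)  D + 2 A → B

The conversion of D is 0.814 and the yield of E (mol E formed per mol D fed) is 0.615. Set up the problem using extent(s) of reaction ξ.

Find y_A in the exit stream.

0.743

Yield of E: 1ξ₁ / 354 = 0.615 → ξ₁ = 217.7 kmol.
Conversion of D: 1ξ₁ + 1ξ₂ = 0.814 × 354 = 288.2 → ξ₂ = 70.45 kmol.
Outlet amounts (n = n₀ + Σ ν·ξ):
  D: 354 − 1(217.7) − 1(70.45) = 65.84
  A: 1380 − 1(217.7) − 2(70.45) = 1021
  E: 0 + 1(217.7) = 217.7
  B: 0 + 1(70.45) = 70.45
Total out = 1375 kmol; y_A = 1021 / 1375 = 0.7426.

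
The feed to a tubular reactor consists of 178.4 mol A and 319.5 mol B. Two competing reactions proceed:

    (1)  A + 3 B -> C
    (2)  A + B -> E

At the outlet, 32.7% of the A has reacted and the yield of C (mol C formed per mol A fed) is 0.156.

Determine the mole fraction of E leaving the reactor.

0.0795

Yield of C: 1ξ₁ / 178.4 = 0.156 → ξ₁ = 27.83 mol.
Conversion of A: 1ξ₁ + 1ξ₂ = 0.327 × 178.4 = 58.34 → ξ₂ = 30.51 mol.
Outlet amounts (n = n₀ + Σ ν·ξ):
  A: 178.4 − 1(27.83) − 1(30.51) = 120.1
  B: 319.5 − 3(27.83) − 1(30.51) = 205.5
  C: 0 + 1(27.83) = 27.83
  E: 0 + 1(30.51) = 30.51
Total out = 383.9 mol; y_E = 30.51 / 383.9 = 0.07946.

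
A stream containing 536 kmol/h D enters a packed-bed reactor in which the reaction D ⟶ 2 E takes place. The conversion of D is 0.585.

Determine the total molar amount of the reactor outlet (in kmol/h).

850 kmol/h

D reacted = 0.585 × 536 = 313.6 kmol/h; ν_D = −1, so ξ = 313.6/1 = 313.6 kmol/h.
Outlet amounts (n = n₀ + ν ξ):
  D: 536 − 1(313.6) = 222.4
  E: 0 + 2(313.6) = 627.1
Total out = 222.4 + 627.1 = 849.6 kmol/h.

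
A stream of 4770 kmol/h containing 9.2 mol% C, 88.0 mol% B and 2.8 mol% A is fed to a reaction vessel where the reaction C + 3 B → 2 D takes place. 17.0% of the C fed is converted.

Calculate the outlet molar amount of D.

C reacted = 0.17 × 438.8 = 74.6 kmol/h; ν_C = −1, so ξ = 74.6/1 = 74.6 kmol/h.
Outlet amounts (n = n₀ + ν ξ):
  C: 438.8 − 1(74.6) = 364.2
  B: 4198 − 3(74.6) = 3974
  D: 0 + 2(74.6) = 149.2
  A: 133.6 (inert)

149 kmol/h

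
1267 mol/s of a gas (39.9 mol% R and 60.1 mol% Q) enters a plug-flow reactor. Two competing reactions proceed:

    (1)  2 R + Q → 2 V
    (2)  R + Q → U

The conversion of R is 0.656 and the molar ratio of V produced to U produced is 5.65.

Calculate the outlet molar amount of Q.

Conversion of R: R consumed = 0.656 × 505.5 = 331.6 mol/s = 2ξ₁ + 1ξ₂.
Selectivity: 2ξ₁ / (1ξ₂) = 5.65 → ξ₁ = 2.825 ξ₂.
Substitute: (2·2.825 + 1) ξ₂ = 331.6 → ξ₂ = 49.87 mol/s, ξ₁ = 140.9 mol/s.
Outlet amounts (n = n₀ + Σ ν·ξ):
  R: 505.5 − 2(140.9) − 1(49.87) = 173.9
  Q: 761.5 − 1(140.9) − 1(49.87) = 570.7
  V: 0 + 2(140.9) = 281.8
  U: 0 + 1(49.87) = 49.87

571 mol/s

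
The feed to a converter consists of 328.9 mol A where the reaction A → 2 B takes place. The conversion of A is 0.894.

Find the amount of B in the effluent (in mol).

A reacted = 0.894 × 328.9 = 294 mol; ν_A = −1, so ξ = 294/1 = 294 mol.
Outlet amounts (n = n₀ + ν ξ):
  A: 328.9 − 1(294) = 34.86
  B: 0 + 2(294) = 588.1

588 mol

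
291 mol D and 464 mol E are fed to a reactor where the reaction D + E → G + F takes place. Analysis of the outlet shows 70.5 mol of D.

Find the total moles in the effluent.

For D: n = n₀ − 1ξ → 70.5 = 291 − 1ξ, giving ξ = 220.5 mol.
Outlet amounts (n = n₀ + ν ξ):
  D: 291 − 1(220.5) = 70.5
  E: 464 − 1(220.5) = 243.5
  G: 0 + 1(220.5) = 220.5
  F: 0 + 1(220.5) = 220.5
Total out = 70.5 + 243.5 + 220.5 + 220.5 = 755 mol.

755 mol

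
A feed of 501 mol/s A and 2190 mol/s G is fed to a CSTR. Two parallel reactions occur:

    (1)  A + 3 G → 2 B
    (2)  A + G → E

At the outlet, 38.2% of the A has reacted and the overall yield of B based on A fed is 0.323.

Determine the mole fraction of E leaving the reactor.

Yield of B: 2ξ₁ / 501 = 0.323 → ξ₁ = 80.91 mol/s.
Conversion of A: 1ξ₁ + 1ξ₂ = 0.382 × 501 = 191.4 → ξ₂ = 110.5 mol/s.
Outlet amounts (n = n₀ + Σ ν·ξ):
  A: 501 − 1(80.91) − 1(110.5) = 309.6
  G: 2190 − 3(80.91) − 1(110.5) = 1837
  B: 0 + 2(80.91) = 161.8
  E: 0 + 1(110.5) = 110.5
Total out = 2419 mol/s; y_E = 110.5 / 2419 = 0.04567.

0.0457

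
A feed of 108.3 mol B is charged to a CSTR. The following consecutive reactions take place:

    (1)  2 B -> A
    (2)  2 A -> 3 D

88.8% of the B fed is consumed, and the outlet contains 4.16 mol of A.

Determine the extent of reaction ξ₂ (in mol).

Conversion of B: B consumed = 2ξ₁ = 0.888 × 108.3 → ξ₁ = 48.09 mol.
A balance: n_A = 0 + 1ξ₁ − 2ξ₂ = 4.16 → ξ₂ = (1·48.09 − 4.16)/2 = 21.96 mol.
Outlet amounts (n = n₀ + Σ ν·ξ):
  B: 108.3 − 2(48.09) = 12.13
  A: 0 + 1(48.09) − 2(21.96) = 4.16
  D: 0 + 3(21.96) = 65.89

ξ₂ = 22 mol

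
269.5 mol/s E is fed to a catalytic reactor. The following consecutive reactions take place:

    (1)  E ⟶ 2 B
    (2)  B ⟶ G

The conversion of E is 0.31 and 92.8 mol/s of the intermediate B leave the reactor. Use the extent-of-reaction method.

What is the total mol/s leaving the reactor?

353 mol/s

Conversion of E: E consumed = 1ξ₁ = 0.31 × 269.5 → ξ₁ = 83.55 mol/s.
B balance: n_B = 0 + 2ξ₁ − 1ξ₂ = 92.8 → ξ₂ = (2·83.55 − 92.8)/1 = 74.29 mol/s.
Outlet amounts (n = n₀ + Σ ν·ξ):
  E: 269.5 − 1(83.55) = 186
  B: 0 + 2(83.55) − 1(74.29) = 92.8
  G: 0 + 1(74.29) = 74.29
Total out = 186 + 92.8 + 74.29 = 353 mol/s.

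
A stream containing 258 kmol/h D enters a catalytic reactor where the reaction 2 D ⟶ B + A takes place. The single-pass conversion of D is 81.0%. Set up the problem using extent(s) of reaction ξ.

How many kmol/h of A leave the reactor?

104 kmol/h

D reacted = 0.81 × 258 = 209 kmol/h; ν_D = −2, so ξ = 209/2 = 104.5 kmol/h.
Outlet amounts (n = n₀ + ν ξ):
  D: 258 − 2(104.5) = 49.02
  B: 0 + 1(104.5) = 104.5
  A: 0 + 1(104.5) = 104.5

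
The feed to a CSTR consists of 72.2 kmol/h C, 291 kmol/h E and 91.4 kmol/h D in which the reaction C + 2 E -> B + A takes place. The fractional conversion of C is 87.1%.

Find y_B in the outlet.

C reacted = 0.871 × 72.2 = 62.89 kmol/h; ν_C = −1, so ξ = 62.89/1 = 62.89 kmol/h.
Outlet amounts (n = n₀ + ν ξ):
  C: 72.2 − 1(62.89) = 9.314
  E: 291 − 2(62.89) = 165.2
  B: 0 + 1(62.89) = 62.89
  A: 0 + 1(62.89) = 62.89
  D: 91.4 (inert)
Total out = 391.7 kmol/h; y_B = 62.89 / 391.7 = 0.1605.

0.161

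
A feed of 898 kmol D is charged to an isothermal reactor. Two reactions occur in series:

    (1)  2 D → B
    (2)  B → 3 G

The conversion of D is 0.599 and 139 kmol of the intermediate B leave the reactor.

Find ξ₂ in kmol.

ξ₂ = 130 kmol

Conversion of D: D consumed = 2ξ₁ = 0.599 × 898 → ξ₁ = 269 kmol.
B balance: n_B = 0 + 1ξ₁ − 1ξ₂ = 139 → ξ₂ = (1·269 − 139)/1 = 130 kmol.
Outlet amounts (n = n₀ + Σ ν·ξ):
  D: 898 − 2(269) = 360.1
  B: 0 + 1(269) − 1(130) = 139
  G: 0 + 3(130) = 389.9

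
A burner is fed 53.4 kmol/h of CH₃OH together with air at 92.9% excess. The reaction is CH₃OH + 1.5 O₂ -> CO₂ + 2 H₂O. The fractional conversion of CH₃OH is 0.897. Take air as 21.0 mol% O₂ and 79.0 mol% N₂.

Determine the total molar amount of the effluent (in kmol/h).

813 kmol/h

Stoichiometric O₂ = 1.5 × 53.4 = 80.1 kmol/h; O₂ fed = 80.1 × 1.929 = 154.5 kmol/h.
N₂ fed = 154.5 × 79/21 = 581.3 kmol/h.
Fuel reacted = 0.897 × 53.4 → ξ = 47.9 kmol/h.
Outlet (n = n₀ + ν ξ):
  CH₃OH: 53.4 − 1(47.9) = 5.5
  O₂: 154.5 − 1.5(47.9) = 82.66
  N₂: 581.3 (inert)
  CO₂: 0 + 1(47.9) = 47.9
  H₂O: 0 + 2(47.9) = 95.8
Total out = 5.5 + 82.66 + 581.3 + 47.9 + 95.8 = 813.1 kmol/h.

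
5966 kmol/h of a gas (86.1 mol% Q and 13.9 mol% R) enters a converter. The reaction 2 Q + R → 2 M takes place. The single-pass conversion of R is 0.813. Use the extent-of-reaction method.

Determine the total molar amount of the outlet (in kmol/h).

5290 kmol/h

R reacted = 0.813 × 829.3 = 674.2 kmol/h; ν_R = −1, so ξ = 674.2/1 = 674.2 kmol/h.
Outlet amounts (n = n₀ + ν ξ):
  Q: 5137 − 2(674.2) = 3788
  R: 829.3 − 1(674.2) = 155.1
  M: 0 + 2(674.2) = 1348
Total out = 3788 + 155.1 + 1348 = 5292 kmol/h.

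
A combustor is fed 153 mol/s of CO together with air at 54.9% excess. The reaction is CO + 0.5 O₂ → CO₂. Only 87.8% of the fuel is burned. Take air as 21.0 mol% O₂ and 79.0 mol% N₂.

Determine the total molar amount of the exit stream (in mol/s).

Stoichiometric O₂ = 0.5 × 153 = 76.5 mol/s; O₂ fed = 76.5 × 1.549 = 118.5 mol/s.
N₂ fed = 118.5 × 79/21 = 445.8 mol/s.
Fuel reacted = 0.878 × 153 → ξ = 134.3 mol/s.
Outlet (n = n₀ + ν ξ):
  CO: 153 − 1(134.3) = 18.67
  O₂: 118.5 − 0.5(134.3) = 51.33
  N₂: 445.8 (inert)
  CO₂: 0 + 1(134.3) = 134.3
Total out = 18.67 + 51.33 + 445.8 + 134.3 = 650.1 mol/s.

650 mol/s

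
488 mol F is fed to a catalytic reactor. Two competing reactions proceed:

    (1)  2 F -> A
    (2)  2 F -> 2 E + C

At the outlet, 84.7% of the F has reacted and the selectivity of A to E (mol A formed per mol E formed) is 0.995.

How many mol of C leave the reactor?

69.1 mol

Conversion of F: F consumed = 0.847 × 488 = 413.3 mol = 2ξ₁ + 2ξ₂.
Selectivity: 1ξ₁ / (2ξ₂) = 0.995 → ξ₁ = 1.99 ξ₂.
Substitute: (2·1.99 + 2) ξ₂ = 413.3 → ξ₂ = 69.12 mol, ξ₁ = 137.5 mol.
Outlet amounts (n = n₀ + Σ ν·ξ):
  F: 488 − 2(137.5) − 2(69.12) = 74.66
  A: 0 + 1(137.5) = 137.5
  E: 0 + 2(69.12) = 138.2
  C: 0 + 1(69.12) = 69.12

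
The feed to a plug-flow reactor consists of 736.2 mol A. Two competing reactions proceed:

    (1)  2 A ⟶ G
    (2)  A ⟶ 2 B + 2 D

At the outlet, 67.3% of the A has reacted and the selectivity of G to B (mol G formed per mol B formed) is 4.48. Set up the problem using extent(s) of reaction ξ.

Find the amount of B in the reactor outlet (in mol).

Conversion of A: A consumed = 0.673 × 736.2 = 495.5 mol = 2ξ₁ + 1ξ₂.
Selectivity: 1ξ₁ / (2ξ₂) = 4.48 → ξ₁ = 8.96 ξ₂.
Substitute: (2·8.96 + 1) ξ₂ = 495.5 → ξ₂ = 26.19 mol, ξ₁ = 234.6 mol.
Outlet amounts (n = n₀ + Σ ν·ξ):
  A: 736.2 − 2(234.6) − 1(26.19) = 240.7
  G: 0 + 1(234.6) = 234.6
  B: 0 + 2(26.19) = 52.37
  D: 0 + 2(26.19) = 52.37

52.4 mol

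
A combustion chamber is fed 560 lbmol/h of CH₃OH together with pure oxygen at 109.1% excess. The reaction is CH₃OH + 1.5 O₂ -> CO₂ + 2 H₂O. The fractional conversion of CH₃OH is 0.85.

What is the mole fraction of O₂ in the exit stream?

0.408

Stoichiometric O₂ = 1.5 × 560 = 840 lbmol/h; O₂ fed = 840 × 2.091 = 1756 lbmol/h.
Fuel reacted = 0.85 × 560 → ξ = 476 lbmol/h.
Outlet (n = n₀ + ν ξ):
  CH₃OH: 560 − 1(476) = 84
  O₂: 1756 − 1.5(476) = 1042
  CO₂: 0 + 1(476) = 476
  H₂O: 0 + 2(476) = 952
Total out = 2554 lbmol/h; y_O₂ = 1042 / 2554 = 0.4081.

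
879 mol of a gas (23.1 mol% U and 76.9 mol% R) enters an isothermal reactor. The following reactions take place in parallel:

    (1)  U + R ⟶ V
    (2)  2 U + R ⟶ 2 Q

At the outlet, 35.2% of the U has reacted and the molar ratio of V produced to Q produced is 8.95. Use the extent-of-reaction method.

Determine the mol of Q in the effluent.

7.18 mol

Conversion of U: U consumed = 0.352 × 203 = 71.47 mol = 1ξ₁ + 2ξ₂.
Selectivity: 1ξ₁ / (2ξ₂) = 8.95 → ξ₁ = 17.9 ξ₂.
Substitute: (1·17.9 + 2) ξ₂ = 71.47 → ξ₂ = 3.592 mol, ξ₁ = 64.29 mol.
Outlet amounts (n = n₀ + Σ ν·ξ):
  U: 203 − 1(64.29) − 2(3.592) = 131.6
  R: 676 − 1(64.29) − 1(3.592) = 608.1
  V: 0 + 1(64.29) = 64.29
  Q: 0 + 2(3.592) = 7.183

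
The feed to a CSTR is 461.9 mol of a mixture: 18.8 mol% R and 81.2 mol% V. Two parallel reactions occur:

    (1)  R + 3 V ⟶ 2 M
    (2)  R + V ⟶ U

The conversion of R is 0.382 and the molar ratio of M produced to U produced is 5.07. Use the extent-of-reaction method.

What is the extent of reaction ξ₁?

ξ₁ = 23.8 mol

Conversion of R: R consumed = 0.382 × 86.84 = 33.17 mol = 1ξ₁ + 1ξ₂.
Selectivity: 2ξ₁ / (1ξ₂) = 5.07 → ξ₁ = 2.535 ξ₂.
Substitute: (1·2.535 + 1) ξ₂ = 33.17 → ξ₂ = 9.384 mol, ξ₁ = 23.79 mol.
Outlet amounts (n = n₀ + Σ ν·ξ):
  R: 86.84 − 1(23.79) − 1(9.384) = 53.67
  V: 375.1 − 3(23.79) − 1(9.384) = 294.3
  M: 0 + 2(23.79) = 47.58
  U: 0 + 1(9.384) = 9.384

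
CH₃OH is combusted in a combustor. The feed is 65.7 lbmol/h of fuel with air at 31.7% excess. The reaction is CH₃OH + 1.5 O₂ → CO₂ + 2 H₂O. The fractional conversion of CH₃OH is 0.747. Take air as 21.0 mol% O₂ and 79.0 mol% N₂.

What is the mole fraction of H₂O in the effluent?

0.139

Stoichiometric O₂ = 1.5 × 65.7 = 98.55 lbmol/h; O₂ fed = 98.55 × 1.317 = 129.8 lbmol/h.
N₂ fed = 129.8 × 79/21 = 488.3 lbmol/h.
Fuel reacted = 0.747 × 65.7 → ξ = 49.08 lbmol/h.
Outlet (n = n₀ + ν ξ):
  CH₃OH: 65.7 − 1(49.08) = 16.62
  O₂: 129.8 − 1.5(49.08) = 56.17
  N₂: 488.3 (inert)
  CO₂: 0 + 1(49.08) = 49.08
  H₂O: 0 + 2(49.08) = 98.16
Total out = 708.3 lbmol/h; y_H₂O = 98.16 / 708.3 = 0.1386.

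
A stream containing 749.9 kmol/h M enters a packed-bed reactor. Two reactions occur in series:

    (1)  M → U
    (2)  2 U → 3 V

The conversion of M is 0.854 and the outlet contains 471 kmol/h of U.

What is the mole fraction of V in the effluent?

Conversion of M: M consumed = 1ξ₁ = 0.854 × 749.9 → ξ₁ = 640.4 kmol/h.
U balance: n_U = 0 + 1ξ₁ − 2ξ₂ = 471 → ξ₂ = (1·640.4 − 471)/2 = 84.71 kmol/h.
Outlet amounts (n = n₀ + Σ ν·ξ):
  M: 749.9 − 1(640.4) = 109.5
  U: 0 + 1(640.4) − 2(84.71) = 471
  V: 0 + 3(84.71) = 254.1
Total out = 834.6 kmol/h; y_V = 254.1 / 834.6 = 0.3045.

0.304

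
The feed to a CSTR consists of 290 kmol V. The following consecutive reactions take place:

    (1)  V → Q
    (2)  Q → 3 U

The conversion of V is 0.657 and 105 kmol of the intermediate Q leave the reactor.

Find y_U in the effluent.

Conversion of V: V consumed = 1ξ₁ = 0.657 × 290 → ξ₁ = 190.5 kmol.
Q balance: n_Q = 0 + 1ξ₁ − 1ξ₂ = 105 → ξ₂ = (1·190.5 − 105)/1 = 85.53 kmol.
Outlet amounts (n = n₀ + Σ ν·ξ):
  V: 290 − 1(190.5) = 99.47
  Q: 0 + 1(190.5) − 1(85.53) = 105
  U: 0 + 3(85.53) = 256.6
Total out = 461.1 kmol; y_U = 256.6 / 461.1 = 0.5565.

0.557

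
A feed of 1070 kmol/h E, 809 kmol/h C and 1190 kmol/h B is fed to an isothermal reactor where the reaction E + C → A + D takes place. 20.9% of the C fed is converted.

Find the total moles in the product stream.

C reacted = 0.209 × 809 = 169.1 kmol/h; ν_C = −1, so ξ = 169.1/1 = 169.1 kmol/h.
Outlet amounts (n = n₀ + ν ξ):
  E: 1070 − 1(169.1) = 900.9
  C: 809 − 1(169.1) = 639.9
  A: 0 + 1(169.1) = 169.1
  D: 0 + 1(169.1) = 169.1
  B: 1190 (inert)
Total out = 900.9 + 639.9 + 169.1 + 169.1 + 1190 = 3069 kmol/h.

3070 kmol/h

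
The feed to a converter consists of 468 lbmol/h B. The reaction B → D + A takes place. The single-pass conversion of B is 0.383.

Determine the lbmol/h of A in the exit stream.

B reacted = 0.383 × 468 = 179.2 lbmol/h; ν_B = −1, so ξ = 179.2/1 = 179.2 lbmol/h.
Outlet amounts (n = n₀ + ν ξ):
  B: 468 − 1(179.2) = 288.8
  D: 0 + 1(179.2) = 179.2
  A: 0 + 1(179.2) = 179.2

179 lbmol/h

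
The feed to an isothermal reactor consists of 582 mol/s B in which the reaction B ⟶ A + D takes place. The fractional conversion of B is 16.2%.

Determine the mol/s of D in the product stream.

94.3 mol/s

B reacted = 0.162 × 582 = 94.28 mol/s; ν_B = −1, so ξ = 94.28/1 = 94.28 mol/s.
Outlet amounts (n = n₀ + ν ξ):
  B: 582 − 1(94.28) = 487.7
  A: 0 + 1(94.28) = 94.28
  D: 0 + 1(94.28) = 94.28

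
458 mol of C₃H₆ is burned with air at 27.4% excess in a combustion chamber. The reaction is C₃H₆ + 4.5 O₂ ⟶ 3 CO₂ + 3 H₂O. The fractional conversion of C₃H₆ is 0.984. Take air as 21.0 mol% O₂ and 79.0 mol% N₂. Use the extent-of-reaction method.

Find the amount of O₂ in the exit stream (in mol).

598 mol

Stoichiometric O₂ = 4.5 × 458 = 2061 mol; O₂ fed = 2061 × 1.274 = 2626 mol.
N₂ fed = 2626 × 79/21 = 9878 mol.
Fuel reacted = 0.984 × 458 → ξ = 450.7 mol.
Outlet (n = n₀ + ν ξ):
  C₃H₆: 458 − 1(450.7) = 7.328
  O₂: 2626 − 4.5(450.7) = 597.7
  N₂: 9878 (inert)
  CO₂: 0 + 3(450.7) = 1352
  H₂O: 0 + 3(450.7) = 1352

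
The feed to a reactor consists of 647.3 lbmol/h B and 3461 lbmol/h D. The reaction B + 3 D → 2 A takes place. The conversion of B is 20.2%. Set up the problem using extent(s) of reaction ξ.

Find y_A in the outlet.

0.068

B reacted = 0.202 × 647.3 = 130.8 lbmol/h; ν_B = −1, so ξ = 130.8/1 = 130.8 lbmol/h.
Outlet amounts (n = n₀ + ν ξ):
  B: 647.3 − 1(130.8) = 516.5
  D: 3461 − 3(130.8) = 3069
  A: 0 + 2(130.8) = 261.5
Total out = 3847 lbmol/h; y_A = 261.5 / 3847 = 0.06798.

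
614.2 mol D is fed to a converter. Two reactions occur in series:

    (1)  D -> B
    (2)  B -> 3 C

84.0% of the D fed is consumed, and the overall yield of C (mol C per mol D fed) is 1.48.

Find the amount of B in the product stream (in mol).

Conversion of D: D consumed = 1ξ₁ = 0.84 × 614.2 → ξ₁ = 515.9 mol.
Yield of C: 3ξ₂ / 614.2 = 1.48 → ξ₂ = 303 mol.
Outlet amounts (n = n₀ + Σ ν·ξ):
  D: 614.2 − 1(515.9) = 98.27
  B: 0 + 1(515.9) − 1(303) = 212.9
  C: 0 + 3(303) = 909

213 mol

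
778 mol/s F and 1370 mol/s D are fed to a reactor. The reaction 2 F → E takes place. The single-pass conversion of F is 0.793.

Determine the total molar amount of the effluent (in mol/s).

1840 mol/s

F reacted = 0.793 × 778 = 617 mol/s; ν_F = −2, so ξ = 617/2 = 308.5 mol/s.
Outlet amounts (n = n₀ + ν ξ):
  F: 778 − 2(308.5) = 161
  E: 0 + 1(308.5) = 308.5
  D: 1370 (inert)
Total out = 161 + 308.5 + 1370 = 1840 mol/s.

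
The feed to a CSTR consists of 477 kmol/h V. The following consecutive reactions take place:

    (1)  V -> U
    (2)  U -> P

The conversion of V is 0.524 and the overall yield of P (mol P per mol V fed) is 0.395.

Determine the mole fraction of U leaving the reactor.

Conversion of V: V consumed = 1ξ₁ = 0.524 × 477 → ξ₁ = 249.9 kmol/h.
Yield of P: 1ξ₂ / 477 = 0.395 → ξ₂ = 188.4 kmol/h.
Outlet amounts (n = n₀ + Σ ν·ξ):
  V: 477 − 1(249.9) = 227.1
  U: 0 + 1(249.9) − 1(188.4) = 61.53
  P: 0 + 1(188.4) = 188.4
Total out = 477 kmol/h; y_U = 61.53 / 477 = 0.129.

0.129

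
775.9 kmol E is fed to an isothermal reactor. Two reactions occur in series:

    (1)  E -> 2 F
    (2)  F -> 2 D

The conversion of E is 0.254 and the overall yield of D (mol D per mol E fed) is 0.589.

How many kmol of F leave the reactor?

Conversion of E: E consumed = 1ξ₁ = 0.254 × 775.9 → ξ₁ = 197.1 kmol.
Yield of D: 2ξ₂ / 775.9 = 0.589 → ξ₂ = 228.5 kmol.
Outlet amounts (n = n₀ + Σ ν·ξ):
  E: 775.9 − 1(197.1) = 578.8
  F: 0 + 2(197.1) − 1(228.5) = 165.7
  D: 0 + 2(228.5) = 457

166 kmol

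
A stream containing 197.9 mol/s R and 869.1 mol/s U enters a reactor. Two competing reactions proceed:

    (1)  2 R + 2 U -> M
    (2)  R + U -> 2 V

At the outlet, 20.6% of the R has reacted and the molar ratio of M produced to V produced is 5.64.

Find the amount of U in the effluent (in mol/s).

Conversion of R: R consumed = 0.206 × 197.9 = 40.77 mol/s = 2ξ₁ + 1ξ₂.
Selectivity: 1ξ₁ / (2ξ₂) = 5.64 → ξ₁ = 11.28 ξ₂.
Substitute: (2·11.28 + 1) ξ₂ = 40.77 → ξ₂ = 1.73 mol/s, ξ₁ = 19.52 mol/s.
Outlet amounts (n = n₀ + Σ ν·ξ):
  R: 197.9 − 2(19.52) − 1(1.73) = 157.1
  U: 869.1 − 2(19.52) − 1(1.73) = 828.3
  M: 0 + 1(19.52) = 19.52
  V: 0 + 2(1.73) = 3.461

828 mol/s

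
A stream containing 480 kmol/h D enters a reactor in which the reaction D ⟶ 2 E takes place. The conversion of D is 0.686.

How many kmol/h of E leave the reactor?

D reacted = 0.686 × 480 = 329.3 kmol/h; ν_D = −1, so ξ = 329.3/1 = 329.3 kmol/h.
Outlet amounts (n = n₀ + ν ξ):
  D: 480 − 1(329.3) = 150.7
  E: 0 + 2(329.3) = 658.6

659 kmol/h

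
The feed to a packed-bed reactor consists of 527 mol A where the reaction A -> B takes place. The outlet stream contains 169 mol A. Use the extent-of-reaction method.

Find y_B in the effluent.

For A: n = n₀ − 1ξ → 169 = 527 − 1ξ, giving ξ = 358 mol.
Outlet amounts (n = n₀ + ν ξ):
  A: 527 − 1(358) = 169
  B: 0 + 1(358) = 358
Total out = 527 mol; y_B = 358 / 527 = 0.6793.

0.679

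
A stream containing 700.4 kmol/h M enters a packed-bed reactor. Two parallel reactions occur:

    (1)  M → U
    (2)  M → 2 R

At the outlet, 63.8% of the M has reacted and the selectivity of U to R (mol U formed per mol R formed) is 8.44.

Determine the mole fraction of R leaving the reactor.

0.0689

Conversion of M: M consumed = 0.638 × 700.4 = 446.9 kmol/h = 1ξ₁ + 1ξ₂.
Selectivity: 1ξ₁ / (2ξ₂) = 8.44 → ξ₁ = 16.88 ξ₂.
Substitute: (1·16.88 + 1) ξ₂ = 446.9 → ξ₂ = 24.99 kmol/h, ξ₁ = 421.9 kmol/h.
Outlet amounts (n = n₀ + Σ ν·ξ):
  M: 700.4 − 1(421.9) − 1(24.99) = 253.5
  U: 0 + 1(421.9) = 421.9
  R: 0 + 2(24.99) = 49.98
Total out = 725.4 kmol/h; y_R = 49.98 / 725.4 = 0.06891.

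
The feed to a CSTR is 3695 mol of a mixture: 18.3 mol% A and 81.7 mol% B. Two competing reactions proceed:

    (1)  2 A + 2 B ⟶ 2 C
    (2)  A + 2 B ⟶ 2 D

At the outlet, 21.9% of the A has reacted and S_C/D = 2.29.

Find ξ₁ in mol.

Conversion of A: A consumed = 0.219 × 676.2 = 148.1 mol = 2ξ₁ + 1ξ₂.
Selectivity: 2ξ₁ / (2ξ₂) = 2.29 → ξ₁ = 2.29 ξ₂.
Substitute: (2·2.29 + 1) ξ₂ = 148.1 → ξ₂ = 26.54 mol, ξ₁ = 60.77 mol.
Outlet amounts (n = n₀ + Σ ν·ξ):
  A: 676.2 − 2(60.77) − 1(26.54) = 528.1
  B: 3019 − 2(60.77) − 2(26.54) = 2844
  C: 0 + 2(60.77) = 121.5
  D: 0 + 2(26.54) = 53.08

ξ₁ = 60.8 mol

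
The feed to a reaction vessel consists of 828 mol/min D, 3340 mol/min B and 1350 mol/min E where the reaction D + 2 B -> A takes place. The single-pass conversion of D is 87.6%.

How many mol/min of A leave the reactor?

D reacted = 0.876 × 828 = 725.3 mol/min; ν_D = −1, so ξ = 725.3/1 = 725.3 mol/min.
Outlet amounts (n = n₀ + ν ξ):
  D: 828 − 1(725.3) = 102.7
  B: 3340 − 2(725.3) = 1889
  A: 0 + 1(725.3) = 725.3
  E: 1350 (inert)

725 mol/min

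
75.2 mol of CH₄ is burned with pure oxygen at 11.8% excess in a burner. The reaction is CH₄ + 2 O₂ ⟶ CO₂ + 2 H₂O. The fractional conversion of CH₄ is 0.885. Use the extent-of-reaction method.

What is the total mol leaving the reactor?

243 mol

Stoichiometric O₂ = 2 × 75.2 = 150.4 mol; O₂ fed = 150.4 × 1.118 = 168.1 mol.
Fuel reacted = 0.885 × 75.2 → ξ = 66.55 mol.
Outlet (n = n₀ + ν ξ):
  CH₄: 75.2 − 1(66.55) = 8.648
  O₂: 168.1 − 2(66.55) = 35.04
  CO₂: 0 + 1(66.55) = 66.55
  H₂O: 0 + 2(66.55) = 133.1
Total out = 8.648 + 35.04 + 66.55 + 133.1 = 243.3 mol.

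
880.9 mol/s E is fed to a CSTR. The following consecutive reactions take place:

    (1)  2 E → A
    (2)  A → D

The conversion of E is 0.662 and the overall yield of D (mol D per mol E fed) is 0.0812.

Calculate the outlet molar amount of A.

Conversion of E: E consumed = 2ξ₁ = 0.662 × 880.9 → ξ₁ = 291.6 mol/s.
Yield of D: 1ξ₂ / 880.9 = 0.0812 → ξ₂ = 71.53 mol/s.
Outlet amounts (n = n₀ + Σ ν·ξ):
  E: 880.9 − 2(291.6) = 297.7
  A: 0 + 1(291.6) − 1(71.53) = 220
  D: 0 + 1(71.53) = 71.53

220 mol/s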